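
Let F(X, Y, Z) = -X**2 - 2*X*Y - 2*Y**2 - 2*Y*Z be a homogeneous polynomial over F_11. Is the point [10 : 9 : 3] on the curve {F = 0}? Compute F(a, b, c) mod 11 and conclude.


F(10,9,3) ≡ 10 (mod 11); P is NOT on the curve.

Evaluate F(10, 9, 3) term-by-term (mod 11).
  -X**2 ↦ -1·100·1·1 = -100
  -2*X*Y ↦ -2·10·9·1 = -180
  -2*Y**2 ↦ -2·1·81·1 = -162
  -2*Y*Z ↦ -2·1·9·3 = -54
Sum: F(10, 9, 3) = (-100) + (-180) + (-162) + (-54) = -496.
Reducing mod 11: -496 ≡ 10 (mod 11).
Since F(a, b, c) ≡ 10 ≠ 0 (mod 11), P does NOT lie on the curve.


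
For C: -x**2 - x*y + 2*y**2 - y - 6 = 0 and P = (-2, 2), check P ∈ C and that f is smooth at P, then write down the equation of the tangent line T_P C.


Tangent line at P: 2*x + 9*y - 14 = 0.

Step 1: f(-2, 2) = 0, so P lies on C.
Step 2: partial derivatives
  f_x(x, y) = -2*x - y, f_y(x, y) = -x + 4*y - 1.
  f_x(P) = 2, f_y(P) = 9 (gradient nonzero, so P is smooth).
Step 3: tangent line at P: 2·(x − -2) + 9·(y − 2) = 0.
Expanding: 2*x + 9*y - 14 = 0.


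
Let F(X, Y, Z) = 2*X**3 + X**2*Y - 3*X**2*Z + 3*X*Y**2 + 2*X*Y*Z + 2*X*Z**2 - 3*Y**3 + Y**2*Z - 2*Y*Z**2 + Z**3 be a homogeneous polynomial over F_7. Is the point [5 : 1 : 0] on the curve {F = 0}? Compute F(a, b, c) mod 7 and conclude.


F(5,1,0) ≡ 0 (mod 7); P is on the curve.

Evaluate F(5, 1, 0) term-by-term (mod 7).
  2*X**3 ↦ 2·125·1·1 = 250
  X**2*Y ↦ 1·25·1·1 = 25
  -3*X**2*Z ↦ -3·25·1·0 = 0
  3*X*Y**2 ↦ 3·5·1·1 = 15
  2*X*Y*Z ↦ 2·5·1·0 = 0
  2*X*Z**2 ↦ 2·5·1·0 = 0
  -3*Y**3 ↦ -3·1·1·1 = -3
  Y**2*Z ↦ 1·1·1·0 = 0
  -2*Y*Z**2 ↦ -2·1·1·0 = 0
  Z**3 ↦ 1·1·1·0 = 0
Sum: F(5, 1, 0) = (250) + (25) + (0) + (15) + (0) + (0) + (-3) + (0) + (0) + (0) = 287.
Reducing mod 7: 287 ≡ 0 (mod 7).
Since F(a, b, c) ≡ 0 (mod 7), P lies on the curve.


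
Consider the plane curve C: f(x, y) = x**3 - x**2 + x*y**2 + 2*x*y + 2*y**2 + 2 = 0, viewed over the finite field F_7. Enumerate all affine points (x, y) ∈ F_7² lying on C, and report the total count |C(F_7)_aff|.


Affine F_7-points: {(1, 1), (1, 3), (2, 1), (2, 5), (3, 5), (5, 1), (6, 0), (6, 2)}; count = 8.

For each of the 49 pairs (x, y) ∈ F_7², evaluate f(x, y) mod 7. Record the zeros.
  x = 0: [0↦2, 1↦4, 2↦3, 3↦6, 4↦6, 5↦3, 6↦4]  zeros at y ∈ ∅
  x = 1: [0↦2, 1↦0, 2↦4, 3↦0, 4↦2, 5↦3, 6↦3]  zeros at y ∈ {1, 3}
  x = 2: [0↦6, 1↦0, 2↦2, 3↦5, 4↦2, 5↦0, 6↦6]  zeros at y ∈ {1, 5}
  x = 3: [0↦6, 1↦3, 2↦3, 3↦6, 4↦5, 5↦0, 6↦5]  zeros at y ∈ {5}
  x = 4: [0↦1, 1↦1, 2↦6, 3↦2, 4↦3, 5↦2, 6↦6]  zeros at y ∈ ∅
  x = 5: [0↦4, 1↦0, 2↦3, 3↦6, 4↦2, 5↦5, 6↦1]  zeros at y ∈ {1}
  x = 6: [0↦0, 1↦6, 2↦0, 3↦3, 4↦1, 5↦1, 6↦3]  zeros at y ∈ {0, 2}
Collecting zeros: affine points = {(1, 1), (1, 3), (2, 1), (2, 5), (3, 5), (5, 1), (6, 0), (6, 2)}.
Total count |C(F_7)_aff| = 8.


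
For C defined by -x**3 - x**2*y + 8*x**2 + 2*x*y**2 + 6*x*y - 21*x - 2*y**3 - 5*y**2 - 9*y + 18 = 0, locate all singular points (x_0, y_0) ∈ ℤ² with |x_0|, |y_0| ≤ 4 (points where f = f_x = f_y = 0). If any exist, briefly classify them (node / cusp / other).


Singular points: {(3, 0)}; classification: node.

Compute partial derivatives:
  f_x = -3*x**2 - 2*x*y + 16*x + 2*y**2 + 6*y - 21.
  f_y = -x**2 + 4*x*y + 6*x - 6*y**2 - 10*y - 9.
Scan x_0 ∈ {−4, ..., 4}. For each x_0, f_y(x_0, y) is a polynomial in y; find its integer roots y ∈ {−4, ..., 4}, then test f_x and f at those candidates.
  x = -4: f_y(-4, y) = -6*y**2 - 26*y - 49; no integer root y with |y| ≤ 4.
  x = -3: f_y(-3, y) = -6*y**2 - 22*y - 36; no integer root y with |y| ≤ 4.
  x = -2: f_y(-2, y) = -6*y**2 - 18*y - 25; no integer root y with |y| ≤ 4.
  x = -1: f_y(-1, y) = -6*y**2 - 14*y - 16; no integer root y with |y| ≤ 4.
  x = 0: f_y(0, y) = -6*y**2 - 10*y - 9; no integer root y with |y| ≤ 4.
  x = 1: f_y(1, y) = -6*y**2 - 6*y - 4; no integer root y with |y| ≤ 4.
  x = 2: f_y(2, y) = -6*y**2 - 2*y - 1; no integer root y with |y| ≤ 4.
  x = 3: f_y(3, y) = -6*y**2 + 2*y; vanishes at y ∈ {0}. (3, 0): f_x = 0, f = 0 — SINGULAR.
  x = 4: f_y(4, y) = -6*y**2 + 6*y - 1; no integer root y with |y| ≤ 4.
Only singular point on the grid: (3, 0).
Classify: substitute x = 3 + u, y = 0 + v and expand: f = -u**3 - u**2*v - u**2 + 2*u*v**2 - 2*v**3 + v**2.
No constant or linear terms (consistent with a singular point). Quadratic part: -u**2 + v**2. Cubic part: -u**3 - u**2*v + 2*u*v**2 - 2*v**3.
The quadratic part v**2 - u**2 = (v − u)(v + u) splits into two distinct linear factors, so there are two distinct tangent lines y − 0 = ±(x − 3) — this is a node (ordinary double point).
Classification: node.


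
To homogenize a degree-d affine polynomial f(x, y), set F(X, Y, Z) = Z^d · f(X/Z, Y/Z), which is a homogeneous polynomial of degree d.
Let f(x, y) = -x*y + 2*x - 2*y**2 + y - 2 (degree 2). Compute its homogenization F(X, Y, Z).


F(X, Y, Z) = -X*Y + 2*X*Z - 2*Y**2 + Y*Z - 2*Z**2

deg(f) = 2.
Substitute x = X/Z, y = Y/Z into f, then multiply by Z^2.
  monomial -1·x^1·y^1 ↦ -1·X^1·Y^1·Z^0.
  monomial 2·x^1·y^0 ↦ 2·X^1·Y^0·Z^1.
  monomial -2·x^0·y^2 ↦ -2·X^0·Y^2·Z^0.
  monomial 1·x^0·y^1 ↦ 1·X^0·Y^1·Z^1.
  monomial -2·x^0·y^0 ↦ -2·X^0·Y^0·Z^2.
Collecting: F(X, Y, Z) = -X*Y + 2*X*Z - 2*Y**2 + Y*Z - 2*Z**2.


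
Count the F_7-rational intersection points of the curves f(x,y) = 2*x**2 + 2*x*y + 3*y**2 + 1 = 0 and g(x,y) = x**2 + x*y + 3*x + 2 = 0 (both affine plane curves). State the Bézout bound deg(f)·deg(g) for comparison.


Common zeros: {(4, 3)}; count = 1; Bézout bound = 4.

deg(f) = 2, deg(g) = 2, so Bézout bound = 4.
Scan x ∈ F_7. For each x, list the y ∈ F_7 with f(x, y) ≡ 0 and those with g(x, y) ≡ 0 (mod 7); the common zeros in that column are the intersection.
  x = 0: f ≡ 0 at y ∈ {3, 4}; g ≡ 0 at y ∈ ∅; common: ∅.
  x = 1: f ≡ 0 at y ∈ ∅; g ≡ 0 at y ∈ {1}; common: ∅.
  x = 2: f ≡ 0 at y ∈ ∅; g ≡ 0 at y ∈ {1}; common: ∅.
  x = 3: f ≡ 0 at y ∈ {1, 4}; g ≡ 0 at y ∈ {5}; common: ∅.
  x = 4: f ≡ 0 at y ∈ {3, 6}; g ≡ 0 at y ∈ {3}; common: {3}.
  x = 5: f ≡ 0 at y ∈ ∅; g ≡ 0 at y ∈ {0}; common: ∅.
  x = 6: f ≡ 0 at y ∈ ∅; g ≡ 0 at y ∈ {0}; common: ∅.
Collecting: common zeros = {(4, 3)}, so the count is 1.
Comparison with the Bézout bound: 1 ≤ 4 = deg(f)·deg(g), as expected for curves with no common component (the affine F_7-count falls short of the bound because intersections may lie at infinity, over extension fields, or carry multiplicity).


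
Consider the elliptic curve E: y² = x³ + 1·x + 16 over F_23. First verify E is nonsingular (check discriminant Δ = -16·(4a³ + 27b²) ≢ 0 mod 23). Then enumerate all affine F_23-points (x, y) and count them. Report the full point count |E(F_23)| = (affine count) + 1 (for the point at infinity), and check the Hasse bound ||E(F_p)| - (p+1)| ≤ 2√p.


Affine points = {(0, 4), (0, 19), (1, 8), (1, 15), (2, 7), (2, 16), (3, 0), (5, 10), (5, 13), (6, 10), (6, 13), (9, 8), (9, 15), (11, 1), (11, 22), (12, 10), (12, 13), (13, 8), (13, 15), (15, 5), (15, 18), (17, 1), (17, 22), (18, 1), (18, 22), (20, 3), (20, 20), (21, 11), (21, 12)}; affine count = 29; |E(F_23)| = 30.

Discriminant check: Δ ∝ 4a³ + 27b² = 4·1³ + 27·16² = 4·1 + 27·256 ≡ 16 (mod 23). Nonzero ⇒ E is nonsingular.
For each x ∈ F_23, compute rhs = x³ + 1·x + 16 mod 23, then count y ∈ F_23 with y² ≡ rhs.
  x = 0: rhs = 16, matching y values: 4, 19 (2 points).
  x = 1: rhs = 18, matching y values: 8, 15 (2 points).
  x = 2: rhs = 3, matching y values: 7, 16 (2 points).
  x = 3: rhs = 0, matching y values: 0 (1 points).
  x = 4: rhs = 15, matching y values: none (0 points).
  x = 5: rhs = 8, matching y values: 10, 13 (2 points).
  x = 6: rhs = 8, matching y values: 10, 13 (2 points).
  x = 7: rhs = 21, matching y values: none (0 points).
  x = 8: rhs = 7, matching y values: none (0 points).
  x = 9: rhs = 18, matching y values: 8, 15 (2 points).
  x = 10: rhs = 14, matching y values: none (0 points).
  x = 11: rhs = 1, matching y values: 1, 22 (2 points).
  x = 12: rhs = 8, matching y values: 10, 13 (2 points).
  x = 13: rhs = 18, matching y values: 8, 15 (2 points).
  x = 14: rhs = 14, matching y values: none (0 points).
  x = 15: rhs = 2, matching y values: 5, 18 (2 points).
  x = 16: rhs = 11, matching y values: none (0 points).
  x = 17: rhs = 1, matching y values: 1, 22 (2 points).
  x = 18: rhs = 1, matching y values: 1, 22 (2 points).
  x = 19: rhs = 17, matching y values: none (0 points).
  x = 20: rhs = 9, matching y values: 3, 20 (2 points).
  x = 21: rhs = 6, matching y values: 11, 12 (2 points).
  x = 22: rhs = 14, matching y values: none (0 points).
Total affine count: 29.
Full point count |E(F_23)| = 29 + 1 = 30.
Hasse bound: |30 − (23+1)| = |6| = 6 ≤ 2√23 ≈ 9.5917 ✓.


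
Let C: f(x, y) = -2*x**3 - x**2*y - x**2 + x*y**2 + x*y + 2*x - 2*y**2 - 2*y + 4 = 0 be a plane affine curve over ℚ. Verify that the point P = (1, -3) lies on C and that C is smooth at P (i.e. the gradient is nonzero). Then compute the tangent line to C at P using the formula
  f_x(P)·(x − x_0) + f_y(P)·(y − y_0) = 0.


Tangent line at P: 6*x + 4*y + 6 = 0.

Step 1: f(1, -3) = 0, so P lies on C.
Step 2: partial derivatives
  f_x(x, y) = -6*x**2 - 2*x*y - 2*x + y**2 + y + 2, f_y(x, y) = -x**2 + 2*x*y + x - 4*y - 2.
  f_x(P) = 6, f_y(P) = 4 (gradient nonzero, so P is smooth).
Step 3: tangent line at P: 6·(x − 1) + 4·(y − -3) = 0.
Expanding: 6*x + 4*y + 6 = 0.


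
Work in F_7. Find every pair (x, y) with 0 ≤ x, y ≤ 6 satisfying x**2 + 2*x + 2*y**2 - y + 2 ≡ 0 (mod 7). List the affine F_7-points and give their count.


Affine F_7-points: {(6, 2)}; count = 1.

For each of the 49 pairs (x, y) ∈ F_7², evaluate f(x, y) mod 7. Record the zeros.
  x = 0: [0↦2, 1↦3, 2↦1, 3↦3, 4↦2, 5↦5, 6↦5]  zeros at y ∈ ∅
  x = 1: [0↦5, 1↦6, 2↦4, 3↦6, 4↦5, 5↦1, 6↦1]  zeros at y ∈ ∅
  x = 2: [0↦3, 1↦4, 2↦2, 3↦4, 4↦3, 5↦6, 6↦6]  zeros at y ∈ ∅
  x = 3: [0↦3, 1↦4, 2↦2, 3↦4, 4↦3, 5↦6, 6↦6]  zeros at y ∈ ∅
  x = 4: [0↦5, 1↦6, 2↦4, 3↦6, 4↦5, 5↦1, 6↦1]  zeros at y ∈ ∅
  x = 5: [0↦2, 1↦3, 2↦1, 3↦3, 4↦2, 5↦5, 6↦5]  zeros at y ∈ ∅
  x = 6: [0↦1, 1↦2, 2↦0, 3↦2, 4↦1, 5↦4, 6↦4]  zeros at y ∈ {2}
Collecting zeros: affine points = {(6, 2)}.
Total count |C(F_7)_aff| = 1.


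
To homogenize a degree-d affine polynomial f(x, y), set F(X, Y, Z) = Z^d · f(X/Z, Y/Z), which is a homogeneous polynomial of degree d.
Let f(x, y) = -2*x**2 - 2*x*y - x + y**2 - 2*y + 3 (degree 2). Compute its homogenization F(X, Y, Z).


F(X, Y, Z) = -2*X**2 - 2*X*Y - X*Z + Y**2 - 2*Y*Z + 3*Z**2

deg(f) = 2.
Substitute x = X/Z, y = Y/Z into f, then multiply by Z^2.
  monomial -2·x^2·y^0 ↦ -2·X^2·Y^0·Z^0.
  monomial -2·x^1·y^1 ↦ -2·X^1·Y^1·Z^0.
  monomial -1·x^1·y^0 ↦ -1·X^1·Y^0·Z^1.
  monomial 1·x^0·y^2 ↦ 1·X^0·Y^2·Z^0.
  monomial -2·x^0·y^1 ↦ -2·X^0·Y^1·Z^1.
  monomial 3·x^0·y^0 ↦ 3·X^0·Y^0·Z^2.
Collecting: F(X, Y, Z) = -2*X**2 - 2*X*Y - X*Z + Y**2 - 2*Y*Z + 3*Z**2.


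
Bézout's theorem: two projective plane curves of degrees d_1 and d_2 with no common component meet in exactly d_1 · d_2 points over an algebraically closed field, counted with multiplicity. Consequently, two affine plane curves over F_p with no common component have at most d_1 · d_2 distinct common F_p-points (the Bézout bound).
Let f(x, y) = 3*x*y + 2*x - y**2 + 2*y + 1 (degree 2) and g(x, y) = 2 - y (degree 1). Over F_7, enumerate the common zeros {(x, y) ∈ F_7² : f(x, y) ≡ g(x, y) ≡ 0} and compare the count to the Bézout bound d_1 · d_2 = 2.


Common zeros: {(6, 2)}; count = 1; Bézout bound = 2.

deg(f) = 2, deg(g) = 1, so Bézout bound = 2.
Scan x ∈ F_7. For each x, list the y ∈ F_7 with f(x, y) ≡ 0 and those with g(x, y) ≡ 0 (mod 7); the common zeros in that column are the intersection.
  x = 0: f ≡ 0 at y ∈ {4, 5}; g ≡ 0 at y ∈ {2}; common: ∅.
  x = 1: f ≡ 0 at y ∈ {1, 4}; g ≡ 0 at y ∈ {2}; common: ∅.
  x = 2: f ≡ 0 at y ∈ {4}; g ≡ 0 at y ∈ {2}; common: ∅.
  x = 3: f ≡ 0 at y ∈ {0, 4}; g ≡ 0 at y ∈ {2}; common: ∅.
  x = 4: f ≡ 0 at y ∈ {3, 4}; g ≡ 0 at y ∈ {2}; common: ∅.
  x = 5: f ≡ 0 at y ∈ {4, 6}; g ≡ 0 at y ∈ {2}; common: ∅.
  x = 6: f ≡ 0 at y ∈ {2, 4}; g ≡ 0 at y ∈ {2}; common: {2}.
Collecting: common zeros = {(6, 2)}, so the count is 1.
Comparison with the Bézout bound: 1 ≤ 2 = deg(f)·deg(g), as expected for curves with no common component (the affine F_7-count falls short of the bound because intersections may lie at infinity, over extension fields, or carry multiplicity).


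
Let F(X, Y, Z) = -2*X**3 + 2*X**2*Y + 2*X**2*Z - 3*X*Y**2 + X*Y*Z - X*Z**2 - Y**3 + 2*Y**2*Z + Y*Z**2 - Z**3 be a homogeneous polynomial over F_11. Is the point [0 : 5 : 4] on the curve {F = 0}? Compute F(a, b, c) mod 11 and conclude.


F(0,5,4) ≡ 3 (mod 11); P is NOT on the curve.

Evaluate F(0, 5, 4) term-by-term (mod 11).
  -2*X**3 ↦ -2·0·1·1 = 0
  2*X**2*Y ↦ 2·0·5·1 = 0
  2*X**2*Z ↦ 2·0·1·4 = 0
  -3*X*Y**2 ↦ -3·0·25·1 = 0
  X*Y*Z ↦ 1·0·5·4 = 0
  -X*Z**2 ↦ -1·0·1·16 = 0
  -Y**3 ↦ -1·1·125·1 = -125
  2*Y**2*Z ↦ 2·1·25·4 = 200
  Y*Z**2 ↦ 1·1·5·16 = 80
  -Z**3 ↦ -1·1·1·64 = -64
Sum: F(0, 5, 4) = (0) + (0) + (0) + (0) + (0) + (0) + (-125) + (200) + (80) + (-64) = 91.
Reducing mod 11: 91 ≡ 3 (mod 11).
Since F(a, b, c) ≡ 3 ≠ 0 (mod 11), P does NOT lie on the curve.


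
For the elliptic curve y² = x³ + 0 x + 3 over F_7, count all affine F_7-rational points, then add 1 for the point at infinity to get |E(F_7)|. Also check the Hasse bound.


Affine points = {(1, 2), (1, 5), (2, 2), (2, 5), (3, 3), (3, 4), (4, 2), (4, 5), (5, 3), (5, 4), (6, 3), (6, 4)}; affine count = 12; |E(F_7)| = 13.

Discriminant check: Δ ∝ 4a³ + 27b² = 4·0³ + 27·3² = 4·0 + 27·9 ≡ 5 (mod 7). Nonzero ⇒ E is nonsingular.
For each x ∈ F_7, compute rhs = x³ + 0·x + 3 mod 7, then count y ∈ F_7 with y² ≡ rhs.
  x = 0: rhs = 3, matching y values: none (0 points).
  x = 1: rhs = 4, matching y values: 2, 5 (2 points).
  x = 2: rhs = 4, matching y values: 2, 5 (2 points).
  x = 3: rhs = 2, matching y values: 3, 4 (2 points).
  x = 4: rhs = 4, matching y values: 2, 5 (2 points).
  x = 5: rhs = 2, matching y values: 3, 4 (2 points).
  x = 6: rhs = 2, matching y values: 3, 4 (2 points).
Total affine count: 12.
Full point count |E(F_7)| = 12 + 1 = 13.
Hasse bound: |13 − (7+1)| = |5| = 5 ≤ 2√7 ≈ 5.2915 ✓.


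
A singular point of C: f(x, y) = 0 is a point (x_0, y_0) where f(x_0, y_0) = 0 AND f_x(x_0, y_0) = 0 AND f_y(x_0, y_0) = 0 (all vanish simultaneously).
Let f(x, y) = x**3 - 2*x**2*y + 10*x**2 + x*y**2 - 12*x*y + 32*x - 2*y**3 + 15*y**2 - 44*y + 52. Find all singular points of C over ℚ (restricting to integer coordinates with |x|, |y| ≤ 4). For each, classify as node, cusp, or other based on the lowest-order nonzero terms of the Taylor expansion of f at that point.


Singular points: {(-2, 2)}; classification: cusp.

Compute partial derivatives:
  f_x = 3*x**2 - 4*x*y + 20*x + y**2 - 12*y + 32.
  f_y = -2*x**2 + 2*x*y - 12*x - 6*y**2 + 30*y - 44.
Scan x_0 ∈ {−4, ..., 4}. For each x_0, f_y(x_0, y) is a polynomial in y; find its integer roots y ∈ {−4, ..., 4}, then test f_x and f at those candidates.
  x = -4: f_y(-4, y) = -6*y**2 + 22*y - 28; no integer root y with |y| ≤ 4.
  x = -3: f_y(-3, y) = -6*y**2 + 24*y - 26; no integer root y with |y| ≤ 4.
  x = -2: f_y(-2, y) = -6*y**2 + 26*y - 28; vanishes at y ∈ {2}. (-2, 2): f_x = 0, f = 0 — SINGULAR.
  x = -1: f_y(-1, y) = -6*y**2 + 28*y - 34; no integer root y with |y| ≤ 4.
  x = 0: f_y(0, y) = -6*y**2 + 30*y - 44; no integer root y with |y| ≤ 4.
  x = 1: f_y(1, y) = -6*y**2 + 32*y - 58; no integer root y with |y| ≤ 4.
  x = 2: f_y(2, y) = -6*y**2 + 34*y - 76; no integer root y with |y| ≤ 4.
  x = 3: f_y(3, y) = -6*y**2 + 36*y - 98; no integer root y with |y| ≤ 4.
  x = 4: f_y(4, y) = -6*y**2 + 38*y - 124; no integer root y with |y| ≤ 4.
Only singular point on the grid: (-2, 2).
Classify: substitute x = -2 + u, y = 2 + v and expand: f = u**3 - 2*u**2*v + u*v**2 - 2*v**3 + v**2.
No constant or linear terms (consistent with a singular point). Quadratic part: v**2. Cubic part: u**3 - 2*u**2*v + u*v**2 - 2*v**3.
The quadratic part v**2 is a perfect square, so there is a single (double) tangent line v = 0, i.e. y = 2. Restricting the cubic part to that line (v = 0) leaves u**3 ≠ 0, so f is not divisible by v and the branch is v² ≈ -u**3 to lowest order — this is a cusp.
Classification: cusp.


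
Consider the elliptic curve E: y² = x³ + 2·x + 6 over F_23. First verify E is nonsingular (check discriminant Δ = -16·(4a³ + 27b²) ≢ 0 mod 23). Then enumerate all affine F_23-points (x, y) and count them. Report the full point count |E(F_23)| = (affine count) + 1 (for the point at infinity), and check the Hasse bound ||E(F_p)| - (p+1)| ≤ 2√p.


Affine points = {(0, 11), (0, 12), (1, 3), (1, 20), (2, 8), (2, 15), (3, 4), (3, 19), (4, 3), (4, 20), (5, 7), (5, 16), (6, 2), (6, 21), (7, 8), (7, 15), (11, 5), (11, 18), (14, 8), (14, 15), (17, 10), (17, 13), (18, 3), (18, 20), (19, 7), (19, 16), (22, 7), (22, 16)}; affine count = 28; |E(F_23)| = 29.

Discriminant check: Δ ∝ 4a³ + 27b² = 4·2³ + 27·6² = 4·8 + 27·36 ≡ 15 (mod 23). Nonzero ⇒ E is nonsingular.
For each x ∈ F_23, compute rhs = x³ + 2·x + 6 mod 23, then count y ∈ F_23 with y² ≡ rhs.
  x = 0: rhs = 6, matching y values: 11, 12 (2 points).
  x = 1: rhs = 9, matching y values: 3, 20 (2 points).
  x = 2: rhs = 18, matching y values: 8, 15 (2 points).
  x = 3: rhs = 16, matching y values: 4, 19 (2 points).
  x = 4: rhs = 9, matching y values: 3, 20 (2 points).
  x = 5: rhs = 3, matching y values: 7, 16 (2 points).
  x = 6: rhs = 4, matching y values: 2, 21 (2 points).
  x = 7: rhs = 18, matching y values: 8, 15 (2 points).
  x = 8: rhs = 5, matching y values: none (0 points).
  x = 9: rhs = 17, matching y values: none (0 points).
  x = 10: rhs = 14, matching y values: none (0 points).
  x = 11: rhs = 2, matching y values: 5, 18 (2 points).
  x = 12: rhs = 10, matching y values: none (0 points).
  x = 13: rhs = 21, matching y values: none (0 points).
  x = 14: rhs = 18, matching y values: 8, 15 (2 points).
  x = 15: rhs = 7, matching y values: none (0 points).
  x = 16: rhs = 17, matching y values: none (0 points).
  x = 17: rhs = 8, matching y values: 10, 13 (2 points).
  x = 18: rhs = 9, matching y values: 3, 20 (2 points).
  x = 19: rhs = 3, matching y values: 7, 16 (2 points).
  x = 20: rhs = 19, matching y values: none (0 points).
  x = 21: rhs = 17, matching y values: none (0 points).
  x = 22: rhs = 3, matching y values: 7, 16 (2 points).
Total affine count: 28.
Full point count |E(F_23)| = 28 + 1 = 29.
Hasse bound: |29 − (23+1)| = |5| = 5 ≤ 2√23 ≈ 9.5917 ✓.


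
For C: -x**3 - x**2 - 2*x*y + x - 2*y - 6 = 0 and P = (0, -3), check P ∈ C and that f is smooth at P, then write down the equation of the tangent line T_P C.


Tangent line at P: 7*x - 2*y - 6 = 0.

Step 1: f(0, -3) = 0, so P lies on C.
Step 2: partial derivatives
  f_x(x, y) = -3*x**2 - 2*x - 2*y + 1, f_y(x, y) = -2*x - 2.
  f_x(P) = 7, f_y(P) = -2 (gradient nonzero, so P is smooth).
Step 3: tangent line at P: 7·(x − 0) + -2·(y − -3) = 0.
Expanding: 7*x - 2*y - 6 = 0.


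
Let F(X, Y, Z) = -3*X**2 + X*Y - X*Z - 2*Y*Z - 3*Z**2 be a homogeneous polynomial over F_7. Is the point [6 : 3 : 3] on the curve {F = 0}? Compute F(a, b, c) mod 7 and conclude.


F(6,3,3) ≡ 1 (mod 7); P is NOT on the curve.

Evaluate F(6, 3, 3) term-by-term (mod 7).
  -3*X**2 ↦ -3·36·1·1 = -108
  X*Y ↦ 1·6·3·1 = 18
  -X*Z ↦ -1·6·1·3 = -18
  -2*Y*Z ↦ -2·1·3·3 = -18
  -3*Z**2 ↦ -3·1·1·9 = -27
Sum: F(6, 3, 3) = (-108) + (18) + (-18) + (-18) + (-27) = -153.
Reducing mod 7: -153 ≡ 1 (mod 7).
Since F(a, b, c) ≡ 1 ≠ 0 (mod 7), P does NOT lie on the curve.


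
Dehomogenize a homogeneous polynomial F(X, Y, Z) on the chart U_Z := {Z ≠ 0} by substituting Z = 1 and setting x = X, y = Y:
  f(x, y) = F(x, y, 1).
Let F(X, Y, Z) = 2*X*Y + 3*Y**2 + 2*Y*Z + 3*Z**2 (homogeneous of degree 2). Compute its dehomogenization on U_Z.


f(x, y) = 2*x*y + 3*y**2 + 2*y + 3

On U_Z we set Z = 1. Each monomial c·X^i·Y^j·Z^k in F becomes c·x^i·y^j·1^k = c·x^i·y^j.
Substituting Z = 1: F(X, Y, 1) = 2*x*y + 3*y**2 + 2*y + 3.
Note: deg(f) ≤ deg(F) = 2; strict inequality happens when F is divisible by Z (lost terms).


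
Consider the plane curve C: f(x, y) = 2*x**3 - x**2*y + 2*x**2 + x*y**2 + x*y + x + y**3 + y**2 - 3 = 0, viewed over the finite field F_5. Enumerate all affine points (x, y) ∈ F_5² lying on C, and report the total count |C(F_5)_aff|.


Affine F_5-points: {(1, 1), (2, 1), (4, 1), (4, 2)}; count = 4.

For each of the 25 pairs (x, y) ∈ F_5², evaluate f(x, y) mod 5. Record the zeros.
  x = 0: [0↦2, 1↦4, 2↦4, 3↦3, 4↦2]  zeros at y ∈ ∅
  x = 1: [0↦2, 1↦0, 2↦3, 3↦2, 4↦3]  zeros at y ∈ {1}
  x = 2: [0↦3, 1↦0, 2↦4, 3↦1, 4↦2]  zeros at y ∈ {1}
  x = 3: [0↦2, 1↦1, 2↦4, 3↦2, 4↦1]  zeros at y ∈ ∅
  x = 4: [0↦1, 1↦0, 2↦0, 3↦2, 4↦2]  zeros at y ∈ {1, 2}
Collecting zeros: affine points = {(1, 1), (2, 1), (4, 1), (4, 2)}.
Total count |C(F_5)_aff| = 4.


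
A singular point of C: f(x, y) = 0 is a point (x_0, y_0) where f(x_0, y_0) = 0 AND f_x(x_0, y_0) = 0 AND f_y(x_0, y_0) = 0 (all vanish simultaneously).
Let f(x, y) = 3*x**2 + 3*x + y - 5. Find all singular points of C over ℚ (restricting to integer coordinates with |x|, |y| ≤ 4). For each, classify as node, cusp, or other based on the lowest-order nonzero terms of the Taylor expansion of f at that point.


No singular points in the scanned grid; C is smooth there.

Compute partial derivatives:
  f_x = 6*x + 3.
  f_y = 1.
f_y = 1 is a nonzero constant, so f_y never vanishes: no point (x, y) can satisfy f = f_x = f_y = 0. In particular no (x, y) ∈ {−4, ..., 4}² is singular; the curve is smooth.


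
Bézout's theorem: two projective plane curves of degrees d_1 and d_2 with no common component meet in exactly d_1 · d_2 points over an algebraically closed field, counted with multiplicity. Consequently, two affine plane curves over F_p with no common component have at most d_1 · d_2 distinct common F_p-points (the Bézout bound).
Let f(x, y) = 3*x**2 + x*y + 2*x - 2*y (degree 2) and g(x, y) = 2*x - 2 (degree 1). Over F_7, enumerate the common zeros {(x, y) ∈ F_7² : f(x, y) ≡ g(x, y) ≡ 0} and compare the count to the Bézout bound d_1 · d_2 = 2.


Common zeros: {(1, 5)}; count = 1; Bézout bound = 2.

deg(f) = 2, deg(g) = 1, so Bézout bound = 2.
Scan x ∈ F_7. For each x, list the y ∈ F_7 with f(x, y) ≡ 0 and those with g(x, y) ≡ 0 (mod 7); the common zeros in that column are the intersection.
  x = 0: f ≡ 0 at y ∈ {0}; g ≡ 0 at y ∈ ∅; common: ∅.
  x = 1: f ≡ 0 at y ∈ {5}; g ≡ 0 at y ∈ {0, 1, 2, 3, 4, 5, 6}; common: {5}.
  x = 2: f ≡ 0 at y ∈ ∅; g ≡ 0 at y ∈ ∅; common: ∅.
  x = 3: f ≡ 0 at y ∈ {2}; g ≡ 0 at y ∈ ∅; common: ∅.
  x = 4: f ≡ 0 at y ∈ {0}; g ≡ 0 at y ∈ ∅; common: ∅.
  x = 5: f ≡ 0 at y ∈ {2}; g ≡ 0 at y ∈ ∅; common: ∅.
  x = 6: f ≡ 0 at y ∈ {5}; g ≡ 0 at y ∈ ∅; common: ∅.
Collecting: common zeros = {(1, 5)}, so the count is 1.
Comparison with the Bézout bound: 1 ≤ 2 = deg(f)·deg(g), as expected for curves with no common component (the affine F_7-count falls short of the bound because intersections may lie at infinity, over extension fields, or carry multiplicity).


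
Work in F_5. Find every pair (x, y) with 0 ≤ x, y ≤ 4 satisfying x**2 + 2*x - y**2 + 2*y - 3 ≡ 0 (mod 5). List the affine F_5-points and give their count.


Affine F_5-points: {(1, 0), (1, 2), (2, 0), (2, 2)}; count = 4.

For each of the 25 pairs (x, y) ∈ F_5², evaluate f(x, y) mod 5. Record the zeros.
  x = 0: [0↦2, 1↦3, 2↦2, 3↦4, 4↦4]  zeros at y ∈ ∅
  x = 1: [0↦0, 1↦1, 2↦0, 3↦2, 4↦2]  zeros at y ∈ {0, 2}
  x = 2: [0↦0, 1↦1, 2↦0, 3↦2, 4↦2]  zeros at y ∈ {0, 2}
  x = 3: [0↦2, 1↦3, 2↦2, 3↦4, 4↦4]  zeros at y ∈ ∅
  x = 4: [0↦1, 1↦2, 2↦1, 3↦3, 4↦3]  zeros at y ∈ ∅
Collecting zeros: affine points = {(1, 0), (1, 2), (2, 0), (2, 2)}.
Total count |C(F_5)_aff| = 4.


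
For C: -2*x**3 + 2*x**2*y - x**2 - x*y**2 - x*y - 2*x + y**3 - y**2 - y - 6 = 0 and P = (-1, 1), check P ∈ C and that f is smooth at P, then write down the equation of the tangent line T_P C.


Tangent line at P: -12*x + 5*y - 17 = 0.

Step 1: f(-1, 1) = 0, so P lies on C.
Step 2: partial derivatives
  f_x(x, y) = -6*x**2 + 4*x*y - 2*x - y**2 - y - 2, f_y(x, y) = 2*x**2 - 2*x*y - x + 3*y**2 - 2*y - 1.
  f_x(P) = -12, f_y(P) = 5 (gradient nonzero, so P is smooth).
Step 3: tangent line at P: -12·(x − -1) + 5·(y − 1) = 0.
Expanding: -12*x + 5*y - 17 = 0.


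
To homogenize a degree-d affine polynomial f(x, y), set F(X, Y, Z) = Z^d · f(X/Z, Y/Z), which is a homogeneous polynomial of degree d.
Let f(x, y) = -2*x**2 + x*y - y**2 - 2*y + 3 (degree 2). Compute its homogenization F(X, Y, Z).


F(X, Y, Z) = -2*X**2 + X*Y - Y**2 - 2*Y*Z + 3*Z**2

deg(f) = 2.
Substitute x = X/Z, y = Y/Z into f, then multiply by Z^2.
  monomial -2·x^2·y^0 ↦ -2·X^2·Y^0·Z^0.
  monomial 1·x^1·y^1 ↦ 1·X^1·Y^1·Z^0.
  monomial -1·x^0·y^2 ↦ -1·X^0·Y^2·Z^0.
  monomial -2·x^0·y^1 ↦ -2·X^0·Y^1·Z^1.
  monomial 3·x^0·y^0 ↦ 3·X^0·Y^0·Z^2.
Collecting: F(X, Y, Z) = -2*X**2 + X*Y - Y**2 - 2*Y*Z + 3*Z**2.


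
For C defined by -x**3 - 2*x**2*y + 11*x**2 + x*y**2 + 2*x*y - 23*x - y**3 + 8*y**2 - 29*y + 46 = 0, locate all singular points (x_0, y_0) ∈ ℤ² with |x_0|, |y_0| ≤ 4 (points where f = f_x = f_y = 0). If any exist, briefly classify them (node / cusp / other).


Singular points: {(2, 3)}; classification: node.

Compute partial derivatives:
  f_x = -3*x**2 - 4*x*y + 22*x + y**2 + 2*y - 23.
  f_y = -2*x**2 + 2*x*y + 2*x - 3*y**2 + 16*y - 29.
Scan x_0 ∈ {−4, ..., 4}. For each x_0, f_y(x_0, y) is a polynomial in y; find its integer roots y ∈ {−4, ..., 4}, then test f_x and f at those candidates.
  x = -4: f_y(-4, y) = -3*y**2 + 8*y - 69; no integer root y with |y| ≤ 4.
  x = -3: f_y(-3, y) = -3*y**2 + 10*y - 53; no integer root y with |y| ≤ 4.
  x = -2: f_y(-2, y) = -3*y**2 + 12*y - 41; no integer root y with |y| ≤ 4.
  x = -1: f_y(-1, y) = -3*y**2 + 14*y - 33; no integer root y with |y| ≤ 4.
  x = 0: f_y(0, y) = -3*y**2 + 16*y - 29; no integer root y with |y| ≤ 4.
  x = 1: f_y(1, y) = -3*y**2 + 18*y - 29; no integer root y with |y| ≤ 4.
  x = 2: f_y(2, y) = -3*y**2 + 20*y - 33; vanishes at y ∈ {3}. (2, 3): f_x = 0, f = 0 — SINGULAR.
  x = 3: f_y(3, y) = -3*y**2 + 22*y - 41; no integer root y with |y| ≤ 4.
  x = 4: f_y(4, y) = -3*y**2 + 24*y - 53; no integer root y with |y| ≤ 4.
Only singular point on the grid: (2, 3).
Classify: substitute x = 2 + u, y = 3 + v and expand: f = -u**3 - 2*u**2*v - u**2 + u*v**2 - v**3 + v**2.
No constant or linear terms (consistent with a singular point). Quadratic part: -u**2 + v**2. Cubic part: -u**3 - 2*u**2*v + u*v**2 - v**3.
The quadratic part v**2 - u**2 = (v − u)(v + u) splits into two distinct linear factors, so there are two distinct tangent lines y − 3 = ±(x − 2) — this is a node (ordinary double point).
Classification: node.


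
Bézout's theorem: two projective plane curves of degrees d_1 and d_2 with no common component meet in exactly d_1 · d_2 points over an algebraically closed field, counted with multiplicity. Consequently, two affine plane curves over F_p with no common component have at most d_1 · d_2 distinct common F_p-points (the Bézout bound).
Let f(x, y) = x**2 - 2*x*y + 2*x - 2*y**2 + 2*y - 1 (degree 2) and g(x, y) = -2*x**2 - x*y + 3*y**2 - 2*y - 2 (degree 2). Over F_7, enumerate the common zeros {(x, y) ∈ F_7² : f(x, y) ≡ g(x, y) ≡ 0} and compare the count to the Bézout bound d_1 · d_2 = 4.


Common zeros: ∅; count = 0; Bézout bound = 4.

deg(f) = 2, deg(g) = 2, so Bézout bound = 4.
Scan x ∈ F_7. For each x, list the y ∈ F_7 with f(x, y) ≡ 0 and those with g(x, y) ≡ 0 (mod 7); the common zeros in that column are the intersection.
  x = 0: f ≡ 0 at y ∈ ∅; g ≡ 0 at y ∈ {5}; common: ∅.
  x = 1: f ≡ 0 at y ∈ {1, 6}; g ≡ 0 at y ∈ {3, 5}; common: ∅.
  x = 2: f ≡ 0 at y ∈ {0, 6}; g ≡ 0 at y ∈ ∅; common: ∅.
  x = 3: f ≡ 0 at y ∈ {0, 5}; g ≡ 0 at y ∈ ∅; common: ∅.
  x = 4: f ≡ 0 at y ∈ ∅; g ≡ 0 at y ∈ ∅; common: ∅.
  x = 5: f ≡ 0 at y ∈ {5}; g ≡ 0 at y ∈ {1, 6}; common: ∅.
  x = 6: f ≡ 0 at y ∈ {1}; g ≡ 0 at y ∈ {6}; common: ∅.
Collecting: common zeros = ∅, so the count is 0.
Comparison with the Bézout bound: 0 ≤ 4 = deg(f)·deg(g), as expected for curves with no common component (the affine F_7-count falls short of the bound because intersections may lie at infinity, over extension fields, or carry multiplicity).


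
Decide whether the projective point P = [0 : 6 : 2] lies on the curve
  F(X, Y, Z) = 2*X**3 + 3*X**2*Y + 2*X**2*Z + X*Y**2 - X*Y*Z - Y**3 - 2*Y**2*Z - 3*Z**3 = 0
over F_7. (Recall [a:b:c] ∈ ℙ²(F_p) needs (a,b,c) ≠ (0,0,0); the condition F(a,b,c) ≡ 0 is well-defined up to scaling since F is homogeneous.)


F(0,6,2) ≡ 1 (mod 7); P is NOT on the curve.

Evaluate F(0, 6, 2) term-by-term (mod 7).
  2*X**3 ↦ 2·0·1·1 = 0
  3*X**2*Y ↦ 3·0·6·1 = 0
  2*X**2*Z ↦ 2·0·1·2 = 0
  X*Y**2 ↦ 1·0·36·1 = 0
  -X*Y*Z ↦ -1·0·6·2 = 0
  -Y**3 ↦ -1·1·216·1 = -216
  -2*Y**2*Z ↦ -2·1·36·2 = -144
  -3*Z**3 ↦ -3·1·1·8 = -24
Sum: F(0, 6, 2) = (0) + (0) + (0) + (0) + (0) + (-216) + (-144) + (-24) = -384.
Reducing mod 7: -384 ≡ 1 (mod 7).
Since F(a, b, c) ≡ 1 ≠ 0 (mod 7), P does NOT lie on the curve.


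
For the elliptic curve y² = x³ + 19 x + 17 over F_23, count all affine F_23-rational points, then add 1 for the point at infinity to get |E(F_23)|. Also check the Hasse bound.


Affine points = {(3, 3), (3, 20), (6, 5), (6, 18), (11, 4), (11, 19), (12, 8), (12, 15), (13, 0), (16, 1), (16, 22), (17, 3), (17, 20), (18, 2), (18, 21), (20, 5), (20, 18)}; affine count = 17; |E(F_23)| = 18.

Discriminant check: Δ ∝ 4a³ + 27b² = 4·19³ + 27·17² = 4·6859 + 27·289 ≡ 3 (mod 23). Nonzero ⇒ E is nonsingular.
For each x ∈ F_23, compute rhs = x³ + 19·x + 17 mod 23, then count y ∈ F_23 with y² ≡ rhs.
  x = 0: rhs = 17, matching y values: none (0 points).
  x = 1: rhs = 14, matching y values: none (0 points).
  x = 2: rhs = 17, matching y values: none (0 points).
  x = 3: rhs = 9, matching y values: 3, 20 (2 points).
  x = 4: rhs = 19, matching y values: none (0 points).
  x = 5: rhs = 7, matching y values: none (0 points).
  x = 6: rhs = 2, matching y values: 5, 18 (2 points).
  x = 7: rhs = 10, matching y values: none (0 points).
  x = 8: rhs = 14, matching y values: none (0 points).
  x = 9: rhs = 20, matching y values: none (0 points).
  x = 10: rhs = 11, matching y values: none (0 points).
  x = 11: rhs = 16, matching y values: 4, 19 (2 points).
  x = 12: rhs = 18, matching y values: 8, 15 (2 points).
  x = 13: rhs = 0, matching y values: 0 (1 points).
  x = 14: rhs = 14, matching y values: none (0 points).
  x = 15: rhs = 20, matching y values: none (0 points).
  x = 16: rhs = 1, matching y values: 1, 22 (2 points).
  x = 17: rhs = 9, matching y values: 3, 20 (2 points).
  x = 18: rhs = 4, matching y values: 2, 21 (2 points).
  x = 19: rhs = 15, matching y values: none (0 points).
  x = 20: rhs = 2, matching y values: 5, 18 (2 points).
  x = 21: rhs = 17, matching y values: none (0 points).
  x = 22: rhs = 20, matching y values: none (0 points).
Total affine count: 17.
Full point count |E(F_23)| = 17 + 1 = 18.
Hasse bound: |18 − (23+1)| = |-6| = 6 ≤ 2√23 ≈ 9.5917 ✓.


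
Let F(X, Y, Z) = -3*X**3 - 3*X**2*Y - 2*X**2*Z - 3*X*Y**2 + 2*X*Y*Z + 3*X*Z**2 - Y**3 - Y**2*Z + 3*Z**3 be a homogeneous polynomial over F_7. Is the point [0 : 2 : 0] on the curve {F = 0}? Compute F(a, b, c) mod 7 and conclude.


F(0,2,0) ≡ 6 (mod 7); P is NOT on the curve.

Evaluate F(0, 2, 0) term-by-term (mod 7).
  -3*X**3 ↦ -3·0·1·1 = 0
  -3*X**2*Y ↦ -3·0·2·1 = 0
  -2*X**2*Z ↦ -2·0·1·0 = 0
  -3*X*Y**2 ↦ -3·0·4·1 = 0
  2*X*Y*Z ↦ 2·0·2·0 = 0
  3*X*Z**2 ↦ 3·0·1·0 = 0
  -Y**3 ↦ -1·1·8·1 = -8
  -Y**2*Z ↦ -1·1·4·0 = 0
  3*Z**3 ↦ 3·1·1·0 = 0
Sum: F(0, 2, 0) = (0) + (0) + (0) + (0) + (0) + (0) + (-8) + (0) + (0) = -8.
Reducing mod 7: -8 ≡ 6 (mod 7).
Since F(a, b, c) ≡ 6 ≠ 0 (mod 7), P does NOT lie on the curve.


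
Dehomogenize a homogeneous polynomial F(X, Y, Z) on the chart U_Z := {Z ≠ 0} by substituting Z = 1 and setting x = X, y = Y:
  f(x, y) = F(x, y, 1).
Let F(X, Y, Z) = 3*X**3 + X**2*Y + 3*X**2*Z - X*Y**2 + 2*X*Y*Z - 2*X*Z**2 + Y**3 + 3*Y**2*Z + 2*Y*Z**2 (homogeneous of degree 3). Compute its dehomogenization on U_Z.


f(x, y) = 3*x**3 + x**2*y + 3*x**2 - x*y**2 + 2*x*y - 2*x + y**3 + 3*y**2 + 2*y

On U_Z we set Z = 1. Each monomial c·X^i·Y^j·Z^k in F becomes c·x^i·y^j·1^k = c·x^i·y^j.
Substituting Z = 1: F(X, Y, 1) = 3*x**3 + x**2*y + 3*x**2 - x*y**2 + 2*x*y - 2*x + y**3 + 3*y**2 + 2*y.
Note: deg(f) ≤ deg(F) = 3; strict inequality happens when F is divisible by Z (lost terms).


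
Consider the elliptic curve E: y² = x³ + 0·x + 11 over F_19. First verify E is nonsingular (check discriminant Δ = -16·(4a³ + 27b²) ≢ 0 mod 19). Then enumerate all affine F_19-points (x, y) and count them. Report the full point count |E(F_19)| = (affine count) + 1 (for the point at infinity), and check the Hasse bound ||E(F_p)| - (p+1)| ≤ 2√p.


Affine points = {(0, 7), (0, 12), (2, 0), (3, 0), (10, 2), (10, 17), (13, 2), (13, 17), (14, 0), (15, 2), (15, 17)}; affine count = 11; |E(F_19)| = 12.

Discriminant check: Δ ∝ 4a³ + 27b² = 4·0³ + 27·11² = 4·0 + 27·121 ≡ 18 (mod 19). Nonzero ⇒ E is nonsingular.
For each x ∈ F_19, compute rhs = x³ + 0·x + 11 mod 19, then count y ∈ F_19 with y² ≡ rhs.
  x = 0: rhs = 11, matching y values: 7, 12 (2 points).
  x = 1: rhs = 12, matching y values: none (0 points).
  x = 2: rhs = 0, matching y values: 0 (1 points).
  x = 3: rhs = 0, matching y values: 0 (1 points).
  x = 4: rhs = 18, matching y values: none (0 points).
  x = 5: rhs = 3, matching y values: none (0 points).
  x = 6: rhs = 18, matching y values: none (0 points).
  x = 7: rhs = 12, matching y values: none (0 points).
  x = 8: rhs = 10, matching y values: none (0 points).
  x = 9: rhs = 18, matching y values: none (0 points).
  x = 10: rhs = 4, matching y values: 2, 17 (2 points).
  x = 11: rhs = 12, matching y values: none (0 points).
  x = 12: rhs = 10, matching y values: none (0 points).
  x = 13: rhs = 4, matching y values: 2, 17 (2 points).
  x = 14: rhs = 0, matching y values: 0 (1 points).
  x = 15: rhs = 4, matching y values: 2, 17 (2 points).
  x = 16: rhs = 3, matching y values: none (0 points).
  x = 17: rhs = 3, matching y values: none (0 points).
  x = 18: rhs = 10, matching y values: none (0 points).
Total affine count: 11.
Full point count |E(F_19)| = 11 + 1 = 12.
Hasse bound: |12 − (19+1)| = |-8| = 8 ≤ 2√19 ≈ 8.7178 ✓.


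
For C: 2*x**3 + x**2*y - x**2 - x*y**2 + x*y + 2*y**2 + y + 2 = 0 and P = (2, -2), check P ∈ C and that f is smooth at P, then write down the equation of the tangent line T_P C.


Tangent line at P: 6*x + 7*y + 2 = 0.

Step 1: f(2, -2) = 0, so P lies on C.
Step 2: partial derivatives
  f_x(x, y) = 6*x**2 + 2*x*y - 2*x - y**2 + y, f_y(x, y) = x**2 - 2*x*y + x + 4*y + 1.
  f_x(P) = 6, f_y(P) = 7 (gradient nonzero, so P is smooth).
Step 3: tangent line at P: 6·(x − 2) + 7·(y − -2) = 0.
Expanding: 6*x + 7*y + 2 = 0.


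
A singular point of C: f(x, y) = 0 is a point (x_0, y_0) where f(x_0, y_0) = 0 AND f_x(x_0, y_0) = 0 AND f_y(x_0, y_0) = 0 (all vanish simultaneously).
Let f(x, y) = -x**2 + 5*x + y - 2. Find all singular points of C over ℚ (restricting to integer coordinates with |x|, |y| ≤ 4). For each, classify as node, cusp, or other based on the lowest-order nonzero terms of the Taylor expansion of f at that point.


No singular points in the scanned grid; C is smooth there.

Compute partial derivatives:
  f_x = 5 - 2*x.
  f_y = 1.
f_y = 1 is a nonzero constant, so f_y never vanishes: no point (x, y) can satisfy f = f_x = f_y = 0. In particular no (x, y) ∈ {−4, ..., 4}² is singular; the curve is smooth.


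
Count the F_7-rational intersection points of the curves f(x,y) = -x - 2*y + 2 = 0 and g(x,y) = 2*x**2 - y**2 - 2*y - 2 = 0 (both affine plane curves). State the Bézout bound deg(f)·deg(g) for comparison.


Common zeros: {(6, 5)}; count = 1; Bézout bound = 2.

deg(f) = 1, deg(g) = 2, so Bézout bound = 2.
Scan x ∈ F_7. For each x, list the y ∈ F_7 with f(x, y) ≡ 0 and those with g(x, y) ≡ 0 (mod 7); the common zeros in that column are the intersection.
  x = 0: f ≡ 0 at y ∈ {1}; g ≡ 0 at y ∈ ∅; common: ∅.
  x = 1: f ≡ 0 at y ∈ {4}; g ≡ 0 at y ∈ {0, 5}; common: ∅.
  x = 2: f ≡ 0 at y ∈ {0}; g ≡ 0 at y ∈ {6}; common: ∅.
  x = 3: f ≡ 0 at y ∈ {3}; g ≡ 0 at y ∈ ∅; common: ∅.
  x = 4: f ≡ 0 at y ∈ {6}; g ≡ 0 at y ∈ ∅; common: ∅.
  x = 5: f ≡ 0 at y ∈ {2}; g ≡ 0 at y ∈ {6}; common: ∅.
  x = 6: f ≡ 0 at y ∈ {5}; g ≡ 0 at y ∈ {0, 5}; common: {5}.
Collecting: common zeros = {(6, 5)}, so the count is 1.
Comparison with the Bézout bound: 1 ≤ 2 = deg(f)·deg(g), as expected for curves with no common component (the affine F_7-count falls short of the bound because intersections may lie at infinity, over extension fields, or carry multiplicity).


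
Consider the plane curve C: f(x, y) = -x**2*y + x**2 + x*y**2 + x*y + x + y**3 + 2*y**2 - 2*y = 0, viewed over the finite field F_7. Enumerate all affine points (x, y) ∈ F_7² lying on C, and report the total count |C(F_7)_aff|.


Affine F_7-points: {(0, 0), (2, 1), (6, 0)}; count = 3.

For each of the 49 pairs (x, y) ∈ F_7², evaluate f(x, y) mod 7. Record the zeros.
  x = 0: [0↦0, 1↦1, 2↦5, 3↦4, 4↦4, 5↦4, 6↦3]  zeros at y ∈ {0}
  x = 1: [0↦2, 1↦4, 2↦4, 3↦1, 4↦1, 5↦3, 6↦6]  zeros at y ∈ ∅
  x = 2: [0↦6, 1↦0, 2↦1, 3↦1, 4↦6, 5↦1, 6↦6]  zeros at y ∈ {1}
  x = 3: [0↦5, 1↦3, 2↦3, 3↦4, 4↦5, 5↦5, 6↦3]  zeros at y ∈ ∅
  x = 4: [0↦6, 1↦6, 2↦3, 3↦3, 4↦5, 5↦1, 6↦4]  zeros at y ∈ ∅
  x = 5: [0↦2, 1↦2, 2↦1, 3↦5, 4↦6, 5↦3, 6↦2]  zeros at y ∈ ∅
  x = 6: [0↦0, 1↦5, 2↦4, 3↦3, 4↦1, 5↦4, 6↦4]  zeros at y ∈ {0}
Collecting zeros: affine points = {(0, 0), (2, 1), (6, 0)}.
Total count |C(F_7)_aff| = 3.


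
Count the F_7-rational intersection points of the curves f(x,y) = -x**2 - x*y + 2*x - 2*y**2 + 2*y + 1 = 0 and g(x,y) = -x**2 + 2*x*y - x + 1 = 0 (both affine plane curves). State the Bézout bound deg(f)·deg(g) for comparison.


Common zeros: ∅; count = 0; Bézout bound = 4.

deg(f) = 2, deg(g) = 2, so Bézout bound = 4.
Scan x ∈ F_7. For each x, list the y ∈ F_7 with f(x, y) ≡ 0 and those with g(x, y) ≡ 0 (mod 7); the common zeros in that column are the intersection.
  x = 0: f ≡ 0 at y ∈ ∅; g ≡ 0 at y ∈ ∅; common: ∅.
  x = 1: f ≡ 0 at y ∈ ∅; g ≡ 0 at y ∈ {4}; common: ∅.
  x = 2: f ≡ 0 at y ∈ {2, 5}; g ≡ 0 at y ∈ {3}; common: ∅.
  x = 3: f ≡ 0 at y ∈ ∅; g ≡ 0 at y ∈ {3}; common: ∅.
  x = 4: f ≡ 0 at y ∈ {0, 6}; g ≡ 0 at y ∈ {5}; common: ∅.
  x = 5: f ≡ 0 at y ∈ {0, 2}; g ≡ 0 at y ∈ {5}; common: ∅.
  x = 6: f ≡ 0 at y ∈ {6}; g ≡ 0 at y ∈ {4}; common: ∅.
Collecting: common zeros = ∅, so the count is 0.
Comparison with the Bézout bound: 0 ≤ 4 = deg(f)·deg(g), as expected for curves with no common component (the affine F_7-count falls short of the bound because intersections may lie at infinity, over extension fields, or carry multiplicity).
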